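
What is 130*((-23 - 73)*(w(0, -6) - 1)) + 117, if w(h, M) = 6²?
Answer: -436683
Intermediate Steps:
w(h, M) = 36
130*((-23 - 73)*(w(0, -6) - 1)) + 117 = 130*((-23 - 73)*(36 - 1)) + 117 = 130*(-96*35) + 117 = 130*(-3360) + 117 = -436800 + 117 = -436683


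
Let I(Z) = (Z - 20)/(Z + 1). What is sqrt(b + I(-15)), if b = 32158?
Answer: sqrt(128642)/2 ≈ 179.33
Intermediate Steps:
I(Z) = (-20 + Z)/(1 + Z)
sqrt(b + I(-15)) = sqrt(32158 + (-20 - 15)/(1 - 15)) = sqrt(32158 - 35/(-14)) = sqrt(32158 - 1/14*(-35)) = sqrt(32158 + 5/2) = sqrt(64321/2) = sqrt(128642)/2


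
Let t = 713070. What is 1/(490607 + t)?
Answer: 1/1203677 ≈ 8.3079e-7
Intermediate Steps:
1/(490607 + t) = 1/(490607 + 713070) = 1/1203677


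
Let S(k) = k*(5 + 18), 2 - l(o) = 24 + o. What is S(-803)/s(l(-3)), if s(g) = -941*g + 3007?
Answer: -18469/20886 ≈ -0.88428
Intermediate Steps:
l(o) = -22 - o (l(o) = 2 - (24 + o) = 2 + (-24 - o) = -22 - o)
s(g) = 3007 - 941*g
S(k) = 23*k (S(k) = k*23 = 23*k)
S(-803)/s(l(-3)) = (23*(-803))/(3007 - 941*(-22 - 1*(-3))) = -18469/(3007 - 941*(-22 + 3)) = -18469/(3007 - 941*(-19)) = -18469/(3007 + 17879) = -18469/20886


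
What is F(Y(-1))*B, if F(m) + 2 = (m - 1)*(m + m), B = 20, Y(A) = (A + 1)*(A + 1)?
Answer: -40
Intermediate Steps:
Y(A) = (1 + A)**2 (Y(A) = (1 + A)*(1 + A) = (1 + A)**2)
F(m) = -2 + 2*m*(-1 + m) (F(m) = -2 + (m - 1)*(m + m) = -2 + (-1 + m)*(2*m) = -2 + 2*m*(-1 + m))
F(Y(-1))*B = (-2 - 2*(1 - 1)**2 + 2*((1 - 1)**2)**2)*20 = (-2 - 2*0**2 + 2*(0**2)**2)*20 = (-2 - 2*0 + 2*0**2)*20 = (-2 + 0 + 2*0)*20 = (-2 + 0 + 0)*20 = -2*20 = -40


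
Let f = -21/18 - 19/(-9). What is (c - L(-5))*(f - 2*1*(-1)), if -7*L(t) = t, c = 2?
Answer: 53/14 ≈ 3.7857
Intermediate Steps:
L(t) = -t/7
f = 17/18 (f = -21*1/18 - 19*(-⅑) = -7/6 + 19/9 = 17/18 ≈ 0.94444)
(c - L(-5))*(f - 2*1*(-1)) = (2 - (-1)*(-5)/7)*(17/18 - 2*1*(-1)) = (2 - 1*5/7)*(17/18 - 2*(-1)) = (2 - 5/7)*(17/18 + 2) = (9/7)*(53/18) = 53/14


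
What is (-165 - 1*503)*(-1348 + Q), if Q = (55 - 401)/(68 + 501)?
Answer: 512595144/569 ≈ 9.0087e+5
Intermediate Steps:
Q = -346/569 ≈ -0.60808
(-165 - 1*503)*(-1348 + Q) = (-165 - 1*503)*(-1348 - 346/569) = (-165 - 503)*(-767358/569) = -668*(-767358/569) = 512595144/569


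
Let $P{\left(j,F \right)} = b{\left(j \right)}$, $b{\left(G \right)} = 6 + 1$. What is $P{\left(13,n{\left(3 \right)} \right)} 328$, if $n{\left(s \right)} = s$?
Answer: $2296$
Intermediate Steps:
$b{\left(G \right)} = 7$
$P{\left(j,F \right)} = 7$
$P{\left(13,n{\left(3 \right)} \right)} 328 = 7 \cdot 328 = 2296$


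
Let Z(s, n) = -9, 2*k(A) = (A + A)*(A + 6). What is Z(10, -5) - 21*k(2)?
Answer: -345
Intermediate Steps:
k(A) = A*(6 + A) (k(A) = ((A + A)*(A + 6))/2 = ((2*A)*(6 + A))/2 = (2*A*(6 + A))/2 = A*(6 + A))
Z(10, -5) - 21*k(2) = -9 - 42*(6 + 2) = -9 - 42*8 = -9 - 21*16 = -9 - 336 = -345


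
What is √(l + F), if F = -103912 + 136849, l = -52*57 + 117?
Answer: √30090 ≈ 173.46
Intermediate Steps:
l = -2847 (l = -2964 + 117 = -2847)
F = 32937
√(l + F) = √(-2847 + 32937) = √30090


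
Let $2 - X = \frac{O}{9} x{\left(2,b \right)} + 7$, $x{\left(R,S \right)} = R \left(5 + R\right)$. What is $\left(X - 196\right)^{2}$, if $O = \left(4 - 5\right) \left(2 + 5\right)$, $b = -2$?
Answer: $\frac{2927521}{81} \approx 36142.0$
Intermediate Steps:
$O = -7$ ($O = \left(-1\right) 7 = -7$)
$X = \frac{53}{9}$ ($X = 2 - \left(- \frac{7}{9} \cdot 2 \left(5 + 2\right) + 7\right) = 2 - \left(\left(-7\right) \frac{1}{9} \cdot 2 \cdot 7 + 7\right) = 2 - \left(\left(- \frac{7}{9}\right) 14 + 7\right) = 2 - \left(- \frac{98}{9} + 7\right) = 2 - - \frac{35}{9} = 2 + \frac{35}{9} = \frac{53}{9} \approx 5.8889$)
$\left(X - 196\right)^{2} = \left(\frac{53}{9} - 196\right)^{2} = \left(- \frac{1711}{9}\right)^{2} = \frac{2927521}{81}$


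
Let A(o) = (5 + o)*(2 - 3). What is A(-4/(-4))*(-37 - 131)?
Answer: 1008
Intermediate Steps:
A(o) = -5 - o (A(o) = (5 + o)*(-1) = -5 - o)
A(-4/(-4))*(-37 - 131) = (-5 - (-4)/(-4))*(-37 - 131) = (-5 - (-4)*(-1)/4)*(-168) = (-5 - 1*1)*(-168) = (-5 - 1)*(-168) = -6*(-168) = 1008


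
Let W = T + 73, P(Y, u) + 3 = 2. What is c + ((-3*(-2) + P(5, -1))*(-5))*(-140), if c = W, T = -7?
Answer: 3566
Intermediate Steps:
P(Y, u) = -1 (P(Y, u) = -3 + 2 = -1)
W = 66 (W = -7 + 73 = 66)
c = 66
c + ((-3*(-2) + P(5, -1))*(-5))*(-140) = 66 + ((-3*(-2) - 1)*(-5))*(-140) = 66 + ((6 - 1)*(-5))*(-140) = 66 + (5*(-5))*(-140) = 66 - 25*(-140) = 66 + 3500 = 3566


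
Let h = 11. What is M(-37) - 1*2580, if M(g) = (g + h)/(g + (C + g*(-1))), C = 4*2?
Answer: -10333/4 ≈ -2583.3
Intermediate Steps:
C = 8
M(g) = 11/8 + g/8 (M(g) = (g + 11)/(g + (8 + g*(-1))) = (11 + g)/(g + (8 - g)) = (11 + g)/8 = (11 + g)*(1/8) = 11/8 + g/8)
M(-37) - 1*2580 = (11/8 + (1/8)*(-37)) - 1*2580 = (11/8 - 37/8) - 2580 = -13/4 - 2580 = -10333/4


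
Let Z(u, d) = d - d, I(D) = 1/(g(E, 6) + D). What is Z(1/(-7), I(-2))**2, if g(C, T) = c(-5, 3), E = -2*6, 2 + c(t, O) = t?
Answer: 0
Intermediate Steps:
c(t, O) = -2 + t
E = -12
g(C, T) = -7 (g(C, T) = -2 - 5 = -7)
I(D) = 1/(-7 + D)
Z(u, d) = 0
Z(1/(-7), I(-2))**2 = 0**2 = 0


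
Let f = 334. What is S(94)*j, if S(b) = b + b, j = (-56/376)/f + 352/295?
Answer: 11047262/49265 ≈ 224.24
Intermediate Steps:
j = 5523631/4630910 (j = -56/376/334 + 352/295 = -56*1/376*(1/334) + 352*(1/295) = -7/47*1/334 + 352/295 = -7/15698 + 352/295 = 5523631/4630910 ≈ 1.1928)
S(b) = 2*b
S(94)*j = (2*94)*(5523631/4630910) = 188*(5523631/4630910) = 11047262/49265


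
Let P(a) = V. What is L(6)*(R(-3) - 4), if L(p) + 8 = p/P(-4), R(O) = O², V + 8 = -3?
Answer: -470/11 ≈ -42.727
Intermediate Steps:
V = -11 (V = -8 - 3 = -11)
P(a) = -11
L(p) = -8 - p/11 (L(p) = -8 + p/(-11) = -8 + p*(-1/11) = -8 - p/11)
L(6)*(R(-3) - 4) = (-8 - 1/11*6)*((-3)² - 4) = (-8 - 6/11)*(9 - 4) = -94/11*5 = -470/11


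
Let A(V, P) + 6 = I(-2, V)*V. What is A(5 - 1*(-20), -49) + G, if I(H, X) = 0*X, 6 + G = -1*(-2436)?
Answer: 2424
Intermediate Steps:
G = 2430 (G = -6 - 1*(-2436) = -6 + 2436 = 2430)
I(H, X) = 0
A(V, P) = -6 (A(V, P) = -6 + 0*V = -6 + 0 = -6)
A(5 - 1*(-20), -49) + G = -6 + 2430 = 2424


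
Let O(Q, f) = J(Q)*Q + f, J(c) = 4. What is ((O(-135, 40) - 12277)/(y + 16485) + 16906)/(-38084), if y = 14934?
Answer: -177052279/398853732 ≈ -0.44390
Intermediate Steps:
O(Q, f) = f + 4*Q (O(Q, f) = 4*Q + f = f + 4*Q)
((O(-135, 40) - 12277)/(y + 16485) + 16906)/(-38084) = (((40 + 4*(-135)) - 12277)/(14934 + 16485) + 16906)/(-38084) = (((40 - 540) - 12277)/31419 + 16906)*(-1/38084) = ((-500 - 12277)*(1/31419) + 16906)*(-1/38084) = (-12777*1/31419 + 16906)*(-1/38084) = (-4259/10473 + 16906)*(-1/38084) = (177052279/10473)*(-1/38084) = -177052279/398853732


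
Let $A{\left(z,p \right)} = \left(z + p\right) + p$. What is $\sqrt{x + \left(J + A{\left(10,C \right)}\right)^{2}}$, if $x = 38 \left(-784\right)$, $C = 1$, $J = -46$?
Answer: $2 i \sqrt{7159} \approx 169.22 i$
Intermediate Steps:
$A{\left(z,p \right)} = z + 2 p$ ($A{\left(z,p \right)} = \left(p + z\right) + p = z + 2 p$)
$x = -29792$
$\sqrt{x + \left(J + A{\left(10,C \right)}\right)^{2}} = \sqrt{-29792 + \left(-46 + \left(10 + 2 \cdot 1\right)\right)^{2}} = \sqrt{-29792 + \left(-46 + \left(10 + 2\right)\right)^{2}} = \sqrt{-29792 + \left(-46 + 12\right)^{2}} = \sqrt{-29792 + \left(-34\right)^{2}} = \sqrt{-29792 + 1156} = \sqrt{-28636} = 2 i \sqrt{7159}$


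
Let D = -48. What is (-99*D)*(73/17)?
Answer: 346896/17 ≈ 20406.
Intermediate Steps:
(-99*D)*(73/17) = (-99*(-48))*(73/17) = 4752*(73*(1/17)) = 4752*(73/17) = 346896/17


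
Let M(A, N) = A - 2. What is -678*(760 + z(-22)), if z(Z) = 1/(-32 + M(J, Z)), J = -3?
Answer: -19064682/37 ≈ -5.1526e+5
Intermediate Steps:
M(A, N) = -2 + A
z(Z) = -1/37 (z(Z) = 1/(-32 + (-2 - 3)) = 1/(-32 - 5) = 1/(-37) = -1/37)
-678*(760 + z(-22)) = -678*(760 - 1/37) = -678*28119/37 = -19064682/37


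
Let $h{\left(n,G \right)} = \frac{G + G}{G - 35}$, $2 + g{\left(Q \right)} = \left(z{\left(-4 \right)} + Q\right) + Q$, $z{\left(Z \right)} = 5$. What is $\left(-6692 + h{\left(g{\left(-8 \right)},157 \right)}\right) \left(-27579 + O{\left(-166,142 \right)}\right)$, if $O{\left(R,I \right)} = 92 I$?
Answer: $\frac{5922918325}{61} \approx 9.7097 \cdot 10^{7}$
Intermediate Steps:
$g{\left(Q \right)} = 3 + 2 Q$ ($g{\left(Q \right)} = -2 + \left(\left(5 + Q\right) + Q\right) = -2 + \left(5 + 2 Q\right) = 3 + 2 Q$)
$h{\left(n,G \right)} = \frac{2 G}{-35 + G}$
$\left(-6692 + h{\left(g{\left(-8 \right)},157 \right)}\right) \left(-27579 + O{\left(-166,142 \right)}\right) = \left(-6692 + 2 \cdot 157 \frac{1}{-35 + 157}\right) \left(-27579 + 92 \cdot 142\right) = \left(-6692 + 2 \cdot 157 \cdot \frac{1}{122}\right) \left(-27579 + 13064\right) = \left(-6692 + 2 \cdot 157 \cdot \frac{1}{122}\right) \left(-14515\right) = \left(-6692 + \frac{157}{61}\right) \left(-14515\right) = \left(- \frac{408055}{61}\right) \left(-14515\right) = \frac{5922918325}{61}$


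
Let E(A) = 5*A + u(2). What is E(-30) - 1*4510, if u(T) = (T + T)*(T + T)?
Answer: -4644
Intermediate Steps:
u(T) = 4*T² (u(T) = (2*T)*(2*T) = 4*T²)
E(A) = 16 + 5*A (E(A) = 5*A + 4*2² = 5*A + 4*4 = 5*A + 16 = 16 + 5*A)
E(-30) - 1*4510 = (16 + 5*(-30)) - 1*4510 = (16 - 150) - 4510 = -134 - 4510 = -4644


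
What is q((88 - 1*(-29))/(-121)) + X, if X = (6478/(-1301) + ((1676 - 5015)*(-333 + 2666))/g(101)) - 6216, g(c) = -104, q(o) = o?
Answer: 1124427442363/16371784 ≈ 68681.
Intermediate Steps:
X = 9292919611/135304 (X = (6478/(-1301) + ((1676 - 5015)*(-333 + 2666))/(-104)) - 6216 = (6478*(-1/1301) - 3339*2333*(-1/104)) - 6216 = (-6478/1301 - 7789887*(-1/104)) - 6216 = (-6478/1301 + 7789887/104) - 6216 = 10133969275/135304 - 6216 = 9292919611/135304 ≈ 68682.)
q((88 - 1*(-29))/(-121)) + X = (88 - 1*(-29))/(-121) + 9292919611/135304 = (88 + 29)*(-1/121) + 9292919611/135304 = 117*(-1/121) + 9292919611/135304 = -117/121 + 9292919611/135304 = 1124427442363/16371784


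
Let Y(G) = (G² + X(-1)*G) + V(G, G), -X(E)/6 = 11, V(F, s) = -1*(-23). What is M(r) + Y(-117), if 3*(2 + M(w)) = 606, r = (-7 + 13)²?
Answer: 21634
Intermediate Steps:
V(F, s) = 23
r = 36 (r = 6² = 36)
M(w) = 200 (M(w) = -2 + (⅓)*606 = -2 + 202 = 200)
X(E) = -66 (X(E) = -6*11 = -66)
Y(G) = 23 + G² - 66*G (Y(G) = (G² - 66*G) + 23 = 23 + G² - 66*G)
M(r) + Y(-117) = 200 + (23 + (-117)² - 66*(-117)) = 200 + (23 + 13689 + 7722) = 200 + 21434 = 21634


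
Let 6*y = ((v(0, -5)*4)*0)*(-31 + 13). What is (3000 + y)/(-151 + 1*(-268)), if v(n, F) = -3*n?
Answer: -3000/419 ≈ -7.1599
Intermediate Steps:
y = 0 (y = (((-3*0*4)*0)*(-31 + 13))/6 = (((0*4)*0)*(-18))/6 = ((0*0)*(-18))/6 = (0*(-18))/6 = (⅙)*0 = 0)
(3000 + y)/(-151 + 1*(-268)) = (3000 + 0)/(-151 + 1*(-268)) = 3000/(-151 - 268) = 3000/(-419) = 3000*(-1/419) = -3000/419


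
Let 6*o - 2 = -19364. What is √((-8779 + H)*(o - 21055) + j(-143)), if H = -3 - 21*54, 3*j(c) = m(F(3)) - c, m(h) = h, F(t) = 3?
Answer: √2167023246/3 ≈ 15517.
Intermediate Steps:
o = -3227 (o = ⅓ + (⅙)*(-19364) = ⅓ - 9682/3 = -3227)
j(c) = 1 - c/3 (j(c) = (3 - c)/3 = 1 - c/3)
H = -1137 (H = -3 - 1134 = -1137)
√((-8779 + H)*(o - 21055) + j(-143)) = √((-8779 - 1137)*(-3227 - 21055) + (1 - ⅓*(-143))) = √(-9916*(-24282) + (1 + 143/3)) = √(240780312 + 146/3) = √(722341082/3) = √2167023246/3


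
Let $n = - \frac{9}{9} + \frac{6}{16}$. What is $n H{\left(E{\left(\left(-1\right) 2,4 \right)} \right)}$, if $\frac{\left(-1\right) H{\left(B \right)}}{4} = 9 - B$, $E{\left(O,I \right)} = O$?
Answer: $\frac{55}{2} \approx 27.5$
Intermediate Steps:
$n = - \frac{5}{8}$ ($n = \left(-9\right) \frac{1}{9} + 6 \cdot \frac{1}{16} = -1 + \frac{3}{8} = - \frac{5}{8} \approx -0.625$)
$H{\left(B \right)} = -36 + 4 B$ ($H{\left(B \right)} = - 4 \left(9 - B\right) = -36 + 4 B$)
$n H{\left(E{\left(\left(-1\right) 2,4 \right)} \right)} = - \frac{5 \left(-36 + 4 \left(\left(-1\right) 2\right)\right)}{8} = - \frac{5 \left(-36 + 4 \left(-2\right)\right)}{8} = - \frac{5 \left(-36 - 8\right)}{8} = \left(- \frac{5}{8}\right) \left(-44\right) = \frac{55}{2}$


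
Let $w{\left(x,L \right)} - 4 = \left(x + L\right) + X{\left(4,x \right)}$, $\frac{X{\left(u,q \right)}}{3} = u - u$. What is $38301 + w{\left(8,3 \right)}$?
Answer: $38316$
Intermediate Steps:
$X{\left(u,q \right)} = 0$ ($X{\left(u,q \right)} = 3 \left(u - u\right) = 3 \cdot 0 = 0$)
$w{\left(x,L \right)} = 4 + L + x$ ($w{\left(x,L \right)} = 4 + \left(\left(x + L\right) + 0\right) = 4 + \left(\left(L + x\right) + 0\right) = 4 + \left(L + x\right) = 4 + L + x$)
$38301 + w{\left(8,3 \right)} = 38301 + \left(4 + 3 + 8\right) = 38301 + 15 = 38316$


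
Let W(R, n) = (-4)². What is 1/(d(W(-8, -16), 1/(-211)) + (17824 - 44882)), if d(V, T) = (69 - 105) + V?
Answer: -1/27078 ≈ -3.6930e-5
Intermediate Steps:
W(R, n) = 16
d(V, T) = -36 + V
1/(d(W(-8, -16), 1/(-211)) + (17824 - 44882)) = 1/((-36 + 16) + (17824 - 44882)) = 1/(-20 - 27058) = 1/(-27078) = -1/27078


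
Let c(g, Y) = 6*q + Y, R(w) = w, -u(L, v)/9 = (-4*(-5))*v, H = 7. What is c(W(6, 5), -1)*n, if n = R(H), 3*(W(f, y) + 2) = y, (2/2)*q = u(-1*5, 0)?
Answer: -7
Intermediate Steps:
u(L, v) = -180*v (u(L, v) = -9*(-4*(-5))*v = -180*v)
q = 0 (q = -180*0 = 0)
W(f, y) = -2 + y/3
c(g, Y) = Y (c(g, Y) = 6*0 + Y = 0 + Y = Y)
n = 7
c(W(6, 5), -1)*n = -1*7 = -7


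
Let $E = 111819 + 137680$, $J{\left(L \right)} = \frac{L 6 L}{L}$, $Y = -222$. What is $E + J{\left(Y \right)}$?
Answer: $248167$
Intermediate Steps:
$J{\left(L \right)} = 6 L$ ($J{\left(L \right)} = \frac{6 L L}{L} = \frac{6 L^{2}}{L} = 6 L$)
$E = 249499$
$E + J{\left(Y \right)} = 249499 + 6 \left(-222\right) = 249499 - 1332 = 248167$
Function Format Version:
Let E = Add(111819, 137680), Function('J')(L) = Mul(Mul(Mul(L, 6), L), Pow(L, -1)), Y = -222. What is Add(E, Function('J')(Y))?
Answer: 248167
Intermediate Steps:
Function('J')(L) = Mul(6, L) (Function('J')(L) = Mul(Mul(Mul(6, L), L), Pow(L, -1)) = Mul(Mul(6, Pow(L, 2)), Pow(L, -1)) = Mul(6, L))
E = 249499
Add(E, Function('J')(Y)) = Add(249499, Mul(6, -222)) = Add(249499, -1332) = 248167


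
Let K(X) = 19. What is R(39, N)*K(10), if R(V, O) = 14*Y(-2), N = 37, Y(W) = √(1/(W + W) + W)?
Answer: 399*I ≈ 399.0*I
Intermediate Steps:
Y(W) = √(W + 1/(2*W)) (Y(W) = √(1/(2*W) + W) = √(W + 1/(2*W)))
R(V, O) = 21*I (R(V, O) = 14*(√(2/(-2) + 4*(-2))/2) = 14*(√(2*(-½) - 8)/2) = 14*(√(-1 - 8)/2) = 14*(√(-9)/2) = 14*((3*I)/2) = 14*(3*I/2) = 21*I)
R(39, N)*K(10) = (21*I)*19 = 399*I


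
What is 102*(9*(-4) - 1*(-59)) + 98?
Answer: 2444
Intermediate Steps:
102*(9*(-4) - 1*(-59)) + 98 = 102*(-36 + 59) + 98 = 102*23 + 98 = 2346 + 98 = 2444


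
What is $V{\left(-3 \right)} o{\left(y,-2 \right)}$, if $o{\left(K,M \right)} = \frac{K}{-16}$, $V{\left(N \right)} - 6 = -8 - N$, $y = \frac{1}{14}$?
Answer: $- \frac{1}{224} \approx -0.0044643$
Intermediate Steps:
$y = \frac{1}{14} \approx 0.071429$
$V{\left(N \right)} = -2 - N$ ($V{\left(N \right)} = 6 - \left(8 + N\right) = -2 - N$)
$o{\left(K,M \right)} = - \frac{K}{16}$ ($o{\left(K,M \right)} = K \left(- \frac{1}{16}\right) = - \frac{K}{16}$)
$V{\left(-3 \right)} o{\left(y,-2 \right)} = \left(-2 - -3\right) \left(\left(- \frac{1}{16}\right) \frac{1}{14}\right) = \left(-2 + 3\right) \left(- \frac{1}{224}\right) = 1 \left(- \frac{1}{224}\right) = - \frac{1}{224}$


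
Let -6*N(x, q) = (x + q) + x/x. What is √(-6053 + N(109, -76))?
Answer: 16*I*√213/3 ≈ 77.837*I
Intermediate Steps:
N(x, q) = -⅙ - q/6 - x/6 (N(x, q) = -((x + q) + x/x)/6 = -((q + x) + 1)/6 = -(1 + q + x)/6 = -⅙ - q/6 - x/6)
√(-6053 + N(109, -76)) = √(-6053 + (-⅙ - ⅙*(-76) - ⅙*109)) = √(-6053 + (-⅙ + 38/3 - 109/6)) = √(-6053 - 17/3) = √(-18176/3) = 16*I*√213/3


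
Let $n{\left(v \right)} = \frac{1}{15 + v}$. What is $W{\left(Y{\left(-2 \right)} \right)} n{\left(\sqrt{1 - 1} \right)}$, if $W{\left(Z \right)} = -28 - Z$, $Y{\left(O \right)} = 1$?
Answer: $- \frac{29}{15} \approx -1.9333$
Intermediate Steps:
$W{\left(Y{\left(-2 \right)} \right)} n{\left(\sqrt{1 - 1} \right)} = \frac{-28 - 1}{15 + \sqrt{1 - 1}} = \frac{-28 - 1}{15 + \sqrt{0}} = - \frac{29}{15 + 0} = - \frac{29}{15}$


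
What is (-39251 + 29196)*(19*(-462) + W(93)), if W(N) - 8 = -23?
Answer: 88413615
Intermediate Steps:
W(N) = -15 (W(N) = 8 - 23 = -15)
(-39251 + 29196)*(19*(-462) + W(93)) = (-39251 + 29196)*(19*(-462) - 15) = -10055*(-8778 - 15) = -10055*(-8793) = 88413615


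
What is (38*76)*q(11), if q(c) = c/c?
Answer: 2888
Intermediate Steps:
q(c) = 1
(38*76)*q(11) = (38*76)*1 = 2888*1 = 2888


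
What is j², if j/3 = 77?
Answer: 53361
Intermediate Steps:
j = 231 (j = 3*77 = 231)
j² = 231² = 53361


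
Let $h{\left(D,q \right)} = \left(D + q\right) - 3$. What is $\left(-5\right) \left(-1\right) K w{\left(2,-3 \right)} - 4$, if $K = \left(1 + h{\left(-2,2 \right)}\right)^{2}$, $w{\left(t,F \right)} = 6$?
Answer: $116$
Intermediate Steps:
$h{\left(D,q \right)} = -3 + D + q$
$K = 4$ ($K = \left(1 - 3\right)^{2} = \left(-2\right)^{2} = 4$)
$\left(-5\right) \left(-1\right) K w{\left(2,-3 \right)} - 4 = \left(-5\right) \left(-1\right) 4 \cdot 6 - 4 = 5 \cdot 4 \cdot 6 - 4 = 20 \cdot 6 - 4 = 120 - 4 = 116$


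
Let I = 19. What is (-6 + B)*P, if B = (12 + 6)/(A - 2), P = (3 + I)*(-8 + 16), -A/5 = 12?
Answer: -34320/31 ≈ -1107.1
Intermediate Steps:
A = -60 (A = -5*12 = -60)
P = 176 (P = (3 + 19)*(-8 + 16) = 22*8 = 176)
B = -9/31 (B = (12 + 6)/(-60 - 2) = 18/(-62) = 18*(-1/62) = -9/31 ≈ -0.29032)
(-6 + B)*P = (-6 - 9/31)*176 = -195/31*176 = -34320/31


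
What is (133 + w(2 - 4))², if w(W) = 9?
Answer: 20164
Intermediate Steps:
(133 + w(2 - 4))² = (133 + 9)² = 142² = 20164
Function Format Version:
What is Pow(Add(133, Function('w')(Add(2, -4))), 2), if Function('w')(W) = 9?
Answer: 20164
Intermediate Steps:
Pow(Add(133, Function('w')(Add(2, -4))), 2) = Pow(Add(133, 9), 2) = Pow(142, 2) = 20164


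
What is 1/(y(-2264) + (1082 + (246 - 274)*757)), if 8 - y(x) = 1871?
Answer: -1/21977 ≈ -4.5502e-5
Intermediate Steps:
y(x) = -1863 (y(x) = 8 - 1*1871 = 8 - 1871 = -1863)
1/(y(-2264) + (1082 + (246 - 274)*757)) = 1/(-1863 + (1082 + (246 - 274)*757)) = 1/(-1863 + (1082 - 28*757)) = 1/(-1863 + (1082 - 21196)) = 1/(-1863 - 20114) = 1/(-21977) = -1/21977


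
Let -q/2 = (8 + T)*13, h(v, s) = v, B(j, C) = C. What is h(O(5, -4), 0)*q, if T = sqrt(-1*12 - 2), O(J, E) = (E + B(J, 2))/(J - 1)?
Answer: 104 + 13*I*sqrt(14) ≈ 104.0 + 48.642*I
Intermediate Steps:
O(J, E) = (2 + E)/(-1 + J) (O(J, E) = (E + 2)/(J - 1) = (2 + E)/(-1 + J))
T = I*sqrt(14) (T = sqrt(-12 - 2) = sqrt(-14) = I*sqrt(14) ≈ 3.7417*I)
q = -208 - 26*I*sqrt(14) (q = -2*(8 + I*sqrt(14))*13 = -2*(104 + 13*I*sqrt(14)) = -208 - 26*I*sqrt(14) ≈ -208.0 - 97.283*I)
h(O(5, -4), 0)*q = ((2 - 4)/(-1 + 5))*(-208 - 26*I*sqrt(14)) = (-2/4)*(-208 - 26*I*sqrt(14)) = ((1/4)*(-2))*(-208 - 26*I*sqrt(14)) = -(-208 - 26*I*sqrt(14))/2 = 104 + 13*I*sqrt(14)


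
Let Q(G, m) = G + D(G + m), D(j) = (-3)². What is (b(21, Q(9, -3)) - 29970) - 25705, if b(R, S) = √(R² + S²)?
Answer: -55675 + 3*√85 ≈ -55647.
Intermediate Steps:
D(j) = 9
Q(G, m) = 9 + G (Q(G, m) = G + 9 = 9 + G)
(b(21, Q(9, -3)) - 29970) - 25705 = (√(21² + (9 + 9)²) - 29970) - 25705 = (√(441 + 18²) - 29970) - 25705 = (√(441 + 324) - 29970) - 25705 = (√765 - 29970) - 25705 = (3*√85 - 29970) - 25705 = (-29970 + 3*√85) - 25705 = -55675 + 3*√85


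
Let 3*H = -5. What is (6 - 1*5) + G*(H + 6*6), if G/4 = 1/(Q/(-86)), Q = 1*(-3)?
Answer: 35441/9 ≈ 3937.9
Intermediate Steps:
H = -5/3 (H = (⅓)*(-5) = -5/3 ≈ -1.6667)
Q = -3
G = 344/3 (G = 4/((-3/(-86))) = 4/((-3*(-1/86))) = 4/(3/86) = 4*(86/3) = 344/3 ≈ 114.67)
(6 - 1*5) + G*(H + 6*6) = (6 - 1*5) + 344*(-5/3 + 6*6)/3 = (6 - 5) + 344*(-5/3 + 36)/3 = 1 + (344/3)*(103/3) = 1 + 35432/9 = 35441/9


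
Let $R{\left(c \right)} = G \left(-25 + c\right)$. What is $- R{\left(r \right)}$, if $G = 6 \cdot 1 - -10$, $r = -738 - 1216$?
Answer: $31664$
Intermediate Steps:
$r = -1954$ ($r = -738 - 1216 = -1954$)
$G = 16$ ($G = 6 + 10 = 16$)
$R{\left(c \right)} = -400 + 16 c$ ($R{\left(c \right)} = 16 \left(-25 + c\right) = -400 + 16 c$)
$- R{\left(r \right)} = - (-400 + 16 \left(-1954\right)) = - (-400 - 31264) = \left(-1\right) \left(-31664\right) = 31664$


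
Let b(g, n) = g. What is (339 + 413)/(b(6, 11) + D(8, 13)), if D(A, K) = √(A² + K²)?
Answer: -4512/197 + 752*√233/197 ≈ 35.364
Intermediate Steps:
(339 + 413)/(b(6, 11) + D(8, 13)) = (339 + 413)/(6 + √(8² + 13²)) = 752/(6 + √(64 + 169)) = 752/(6 + √233)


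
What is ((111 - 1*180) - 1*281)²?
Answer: 122500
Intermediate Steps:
((111 - 1*180) - 1*281)² = ((111 - 180) - 281)² = (-69 - 281)² = (-350)² = 122500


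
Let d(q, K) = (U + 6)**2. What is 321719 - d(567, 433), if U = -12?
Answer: 321683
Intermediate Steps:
d(q, K) = 36 (d(q, K) = (-12 + 6)**2 = (-6)**2 = 36)
321719 - d(567, 433) = 321719 - 1*36 = 321719 - 36 = 321683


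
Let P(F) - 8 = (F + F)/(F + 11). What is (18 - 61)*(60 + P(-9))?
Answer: -2537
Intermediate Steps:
P(F) = 8 + 2*F/(11 + F) (P(F) = 8 + (F + F)/(F + 11) = 8 + (2*F)/(11 + F) = 8 + 2*F/(11 + F))
(18 - 61)*(60 + P(-9)) = (18 - 61)*(60 + 2*(44 + 5*(-9))/(11 - 9)) = -43*(60 + 2*(44 - 45)/2) = -43*(60 + 2*(½)*(-1)) = -43*(60 - 1) = -43*59 = -2537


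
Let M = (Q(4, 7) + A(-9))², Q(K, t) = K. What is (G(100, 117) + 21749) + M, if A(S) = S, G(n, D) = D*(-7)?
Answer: 20955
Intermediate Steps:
G(n, D) = -7*D
M = 25 (M = (4 - 9)² = (-5)² = 25)
(G(100, 117) + 21749) + M = (-7*117 + 21749) + 25 = (-819 + 21749) + 25 = 20930 + 25 = 20955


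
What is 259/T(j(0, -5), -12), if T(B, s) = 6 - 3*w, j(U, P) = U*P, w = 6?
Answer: -259/12 ≈ -21.583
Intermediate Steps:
j(U, P) = P*U
T(B, s) = -12 (T(B, s) = 6 - 3*6 = 6 - 18 = -12)
259/T(j(0, -5), -12) = 259/(-12) = 259*(-1/12) = -259/12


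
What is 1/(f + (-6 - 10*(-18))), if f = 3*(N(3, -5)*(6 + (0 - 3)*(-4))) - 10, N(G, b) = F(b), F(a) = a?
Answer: -1/106 ≈ -0.0094340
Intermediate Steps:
N(G, b) = b
f = -280 (f = 3*(-5*(6 + (0 - 3)*(-4))) - 10 = 3*(-5*(6 - 3*(-4))) - 10 = 3*(-5*(6 + 12)) - 10 = 3*(-5*18) - 10 = 3*(-90) - 10 = -270 - 10 = -280)
1/(f + (-6 - 10*(-18))) = 1/(-280 + (-6 - 10*(-18))) = 1/(-280 + (-6 + 180)) = 1/(-280 + 174) = 1/(-106) = -1/106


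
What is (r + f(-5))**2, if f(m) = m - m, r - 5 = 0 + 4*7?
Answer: 1089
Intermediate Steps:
r = 33 (r = 5 + (0 + 4*7) = 5 + (0 + 28) = 5 + 28 = 33)
f(m) = 0
(r + f(-5))**2 = (33 + 0)**2 = 33**2 = 1089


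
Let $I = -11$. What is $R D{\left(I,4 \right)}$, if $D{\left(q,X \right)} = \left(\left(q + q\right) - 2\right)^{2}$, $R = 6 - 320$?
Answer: $-180864$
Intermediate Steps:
$R = -314$
$D{\left(q,X \right)} = \left(-2 + 2 q\right)^{2}$ ($D{\left(q,X \right)} = \left(2 q - 2\right)^{2} = \left(-2 + 2 q\right)^{2}$)
$R D{\left(I,4 \right)} = - 314 \cdot 4 \left(-1 - 11\right)^{2} = - 314 \cdot 4 \left(-12\right)^{2} = - 314 \cdot 4 \cdot 144 = \left(-314\right) 576 = -180864$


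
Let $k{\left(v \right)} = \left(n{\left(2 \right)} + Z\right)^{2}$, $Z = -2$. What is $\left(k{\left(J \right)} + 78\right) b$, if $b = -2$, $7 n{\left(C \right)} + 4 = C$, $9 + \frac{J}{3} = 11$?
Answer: $- \frac{8156}{49} \approx -166.45$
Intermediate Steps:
$J = 6$ ($J = -27 + 3 \cdot 11 = -27 + 33 = 6$)
$n{\left(C \right)} = - \frac{4}{7} + \frac{C}{7}$
$k{\left(v \right)} = \frac{256}{49}$ ($k{\left(v \right)} = \left(\left(- \frac{4}{7} + \frac{1}{7} \cdot 2\right) - 2\right)^{2} = \left(\left(- \frac{4}{7} + \frac{2}{7}\right) - 2\right)^{2} = \left(- \frac{2}{7} - 2\right)^{2} = \left(- \frac{16}{7}\right)^{2} = \frac{256}{49}$)
$\left(k{\left(J \right)} + 78\right) b = \left(\frac{256}{49} + 78\right) \left(-2\right) = \frac{4078}{49} \left(-2\right) = - \frac{8156}{49}$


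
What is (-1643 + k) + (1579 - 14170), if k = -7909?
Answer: -22143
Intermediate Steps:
(-1643 + k) + (1579 - 14170) = (-1643 - 7909) + (1579 - 14170) = -9552 - 12591 = -22143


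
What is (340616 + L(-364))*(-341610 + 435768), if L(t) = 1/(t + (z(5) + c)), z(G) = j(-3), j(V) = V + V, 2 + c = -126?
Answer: 2661952854531/83 ≈ 3.2072e+10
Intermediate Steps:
c = -128 (c = -2 - 126 = -128)
j(V) = 2*V
z(G) = -6 (z(G) = 2*(-3) = -6)
L(t) = 1/(-134 + t) (L(t) = 1/(t + (-6 - 128)) = 1/(t - 134) = 1/(-134 + t))
(340616 + L(-364))*(-341610 + 435768) = (340616 + 1/(-134 - 364))*(-341610 + 435768) = (340616 + 1/(-498))*94158 = (340616 - 1/498)*94158 = (169626767/498)*94158 = 2661952854531/83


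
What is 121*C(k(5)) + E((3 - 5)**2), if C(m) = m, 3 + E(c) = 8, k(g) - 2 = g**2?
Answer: 3272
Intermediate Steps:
k(g) = 2 + g**2
E(c) = 5 (E(c) = -3 + 8 = 5)
121*C(k(5)) + E((3 - 5)**2) = 121*(2 + 5**2) + 5 = 121*(2 + 25) + 5 = 121*27 + 5 = 3267 + 5 = 3272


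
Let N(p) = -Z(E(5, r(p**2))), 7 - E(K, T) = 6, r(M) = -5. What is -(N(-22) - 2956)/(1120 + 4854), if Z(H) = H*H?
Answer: 2957/5974 ≈ 0.49498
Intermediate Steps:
E(K, T) = 1 (E(K, T) = 7 - 1*6 = 7 - 6 = 1)
Z(H) = H**2
N(p) = -1 (N(p) = -1*1**2 = -1*1 = -1)
-(N(-22) - 2956)/(1120 + 4854) = -(-1 - 2956)/(1120 + 4854) = -(-2957)/5974 = -1*(-2957/5974) = 2957/5974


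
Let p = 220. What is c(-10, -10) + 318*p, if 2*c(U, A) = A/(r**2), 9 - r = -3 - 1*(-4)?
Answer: 4477435/64 ≈ 69960.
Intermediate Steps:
r = 8 (r = 9 - (-3 - 1*(-4)) = 9 - (-3 + 4) = 9 - 1*1 = 9 - 1 = 8)
c(U, A) = A/128 (c(U, A) = (A/(8**2))/2 = (A/64)/2 = A/128)
c(-10, -10) + 318*p = (1/128)*(-10) + 318*220 = -5/64 + 69960 = 4477435/64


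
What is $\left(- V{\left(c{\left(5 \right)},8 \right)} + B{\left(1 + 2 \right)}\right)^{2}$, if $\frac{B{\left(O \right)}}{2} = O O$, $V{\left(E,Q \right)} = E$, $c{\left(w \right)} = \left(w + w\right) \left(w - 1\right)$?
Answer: $484$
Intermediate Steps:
$c{\left(w \right)} = 2 w \left(-1 + w\right)$
$B{\left(O \right)} = 2 O^{2}$ ($B{\left(O \right)} = 2 O O = 2 O^{2}$)
$\left(- V{\left(c{\left(5 \right)},8 \right)} + B{\left(1 + 2 \right)}\right)^{2} = \left(- 2 \cdot 5 \left(-1 + 5\right) + 2 \left(1 + 2\right)^{2}\right)^{2} = \left(- 2 \cdot 5 \cdot 4 + 2 \cdot 3^{2}\right)^{2} = \left(\left(-1\right) 40 + 2 \cdot 9\right)^{2} = \left(-40 + 18\right)^{2} = \left(-22\right)^{2} = 484$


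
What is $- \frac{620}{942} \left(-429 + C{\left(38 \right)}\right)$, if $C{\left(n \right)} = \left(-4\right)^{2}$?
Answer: $\frac{128030}{471} \approx 271.83$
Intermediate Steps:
$C{\left(n \right)} = 16$
$- \frac{620}{942} \left(-429 + C{\left(38 \right)}\right) = - \frac{620}{942} \left(-429 + 16\right) = \left(-620\right) \frac{1}{942} \left(-413\right) = \left(- \frac{310}{471}\right) \left(-413\right) = \frac{128030}{471}$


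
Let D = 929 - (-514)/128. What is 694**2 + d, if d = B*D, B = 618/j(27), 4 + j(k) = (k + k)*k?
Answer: 22428011125/46528 ≈ 4.8203e+5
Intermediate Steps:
j(k) = -4 + 2*k**2 (j(k) = -4 + (k + k)*k = -4 + (2*k)*k = -4 + 2*k**2)
D = 59713/64 (D = 929 - (-514)/128 = 929 - 1*(-257/64) = 929 + 257/64 = 59713/64 ≈ 933.02)
B = 309/727 (B = 618/(-4 + 2*27**2) = 618/(-4 + 2*729) = 618/(-4 + 1458) = 618/1454 = 618*(1/1454) = 309/727 ≈ 0.42503)
d = 18451317/46528 (d = (309/727)*(59713/64) = 18451317/46528 ≈ 396.56)
694**2 + d = 694**2 + 18451317/46528 = 481636 + 18451317/46528 = 22428011125/46528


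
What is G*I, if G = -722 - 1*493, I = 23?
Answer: -27945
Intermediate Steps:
G = -1215 (G = -722 - 493 = -1215)
G*I = -1215*23 = -27945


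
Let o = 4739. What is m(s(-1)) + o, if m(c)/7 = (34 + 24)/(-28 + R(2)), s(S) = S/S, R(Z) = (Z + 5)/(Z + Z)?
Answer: 70853/15 ≈ 4723.5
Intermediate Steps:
R(Z) = (5 + Z)/(2*Z) (R(Z) = (5 + Z)/((2*Z)) = (5 + Z)*(1/(2*Z)) = (5 + Z)/(2*Z))
s(S) = 1
m(c) = -232/15 (m(c) = 7*((34 + 24)/(-28 + (½)*(5 + 2)/2)) = 7*(58/(-28 + (½)*(½)*7)) = 7*(58/(-28 + 7/4)) = 7*(58/(-105/4)) = 7*(58*(-4/105)) = 7*(-232/105) = -232/15)
m(s(-1)) + o = -232/15 + 4739 = 70853/15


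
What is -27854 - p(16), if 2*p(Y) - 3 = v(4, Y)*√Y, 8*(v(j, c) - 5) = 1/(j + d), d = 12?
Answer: -1783393/64 ≈ -27866.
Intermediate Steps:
v(j, c) = 5 + 1/(8*(12 + j)) (v(j, c) = 5 + 1/(8*(j + 12)) = 5 + 1/(8*(12 + j)))
p(Y) = 3/2 + 641*√Y/256 (p(Y) = 3/2 + (((481 + 40*4)/(8*(12 + 4)))*√Y)/2 = 3/2 + (((⅛)*(481 + 160)/16)*√Y)/2 = 3/2 + (((⅛)*(1/16)*641)*√Y)/2 = 3/2 + (641*√Y/128)/2 = 3/2 + 641*√Y/256)
-27854 - p(16) = -27854 - (3/2 + 641*√16/256) = -27854 - (3/2 + (641/256)*4) = -27854 - (3/2 + 641/64) = -27854 - 1*737/64 = -27854 - 737/64 = -1783393/64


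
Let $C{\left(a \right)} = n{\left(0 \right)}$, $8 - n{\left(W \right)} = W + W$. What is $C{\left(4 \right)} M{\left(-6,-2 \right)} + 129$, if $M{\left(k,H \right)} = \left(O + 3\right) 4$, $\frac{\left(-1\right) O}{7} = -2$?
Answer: $673$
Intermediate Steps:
$O = 14$ ($O = \left(-7\right) \left(-2\right) = 14$)
$n{\left(W \right)} = 8 - 2 W$ ($n{\left(W \right)} = 8 - \left(W + W\right) = 8 - 2 W$)
$M{\left(k,H \right)} = 68$ ($M{\left(k,H \right)} = \left(14 + 3\right) 4 = 17 \cdot 4 = 68$)
$C{\left(a \right)} = 8$ ($C{\left(a \right)} = 8 - 0 = 8 + 0 = 8$)
$C{\left(4 \right)} M{\left(-6,-2 \right)} + 129 = 8 \cdot 68 + 129 = 544 + 129 = 673$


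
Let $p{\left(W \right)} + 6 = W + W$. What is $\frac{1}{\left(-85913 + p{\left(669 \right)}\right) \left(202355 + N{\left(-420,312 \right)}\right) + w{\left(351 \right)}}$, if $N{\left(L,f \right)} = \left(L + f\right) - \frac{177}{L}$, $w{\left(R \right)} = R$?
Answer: $- \frac{20}{342125776017} \approx -5.8458 \cdot 10^{-11}$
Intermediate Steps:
$p{\left(W \right)} = -6 + 2 W$ ($p{\left(W \right)} = -6 + \left(W + W\right) = -6 + 2 W$)
$N{\left(L,f \right)} = L + f - \frac{177}{L}$
$\frac{1}{\left(-85913 + p{\left(669 \right)}\right) \left(202355 + N{\left(-420,312 \right)}\right) + w{\left(351 \right)}} = \frac{1}{\left(-85913 + \left(-6 + 2 \cdot 669\right)\right) \left(202355 - \left(108 - \frac{59}{140}\right)\right) + 351} = \frac{1}{\left(-85913 + \left(-6 + 1338\right)\right) \left(202355 - \frac{15061}{140}\right) + 351} = \frac{1}{\left(-85913 + 1332\right) \left(202355 + \left(-420 + 312 + \frac{59}{140}\right)\right) + 351} = \frac{1}{- 84581 \left(202355 - \frac{15061}{140}\right) + 351} = \frac{1}{\left(-84581\right) \frac{28314639}{140} + 351} = \frac{1}{- \frac{342125783037}{20} + 351} = \frac{1}{- \frac{342125776017}{20}} = - \frac{20}{342125776017}$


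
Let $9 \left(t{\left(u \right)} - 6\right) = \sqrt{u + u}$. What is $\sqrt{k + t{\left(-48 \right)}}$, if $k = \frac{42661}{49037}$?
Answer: $\frac{\sqrt{148677585039 + 9618509476 i \sqrt{6}}}{147111} \approx 2.6292 + 0.20703 i$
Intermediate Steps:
$k = \frac{42661}{49037}$ ($k = 42661 \cdot \frac{1}{49037} = \frac{42661}{49037} \approx 0.86998$)
$t{\left(u \right)} = 6 + \frac{\sqrt{2} \sqrt{u}}{9}$ ($t{\left(u \right)} = 6 + \frac{\sqrt{u + u}}{9} = 6 + \frac{\sqrt{2 u}}{9} = 6 + \frac{\sqrt{2} \sqrt{u}}{9}$)
$\sqrt{k + t{\left(-48 \right)}} = \sqrt{\frac{42661}{49037} + \left(6 + \frac{\sqrt{2} \sqrt{-48}}{9}\right)} = \sqrt{\frac{42661}{49037} + \left(6 + \frac{\sqrt{2} \cdot 4 i \sqrt{3}}{9}\right)} = \sqrt{\frac{42661}{49037} + \left(6 + \frac{4 i \sqrt{6}}{9}\right)} = \sqrt{\frac{336883}{49037} + \frac{4 i \sqrt{6}}{9}}$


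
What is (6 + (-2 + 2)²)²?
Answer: 36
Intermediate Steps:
(6 + (-2 + 2)²)² = (6 + 0²)² = (6 + 0)² = 6² = 36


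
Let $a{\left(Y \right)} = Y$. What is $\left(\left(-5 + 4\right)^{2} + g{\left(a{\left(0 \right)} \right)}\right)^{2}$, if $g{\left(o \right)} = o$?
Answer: $1$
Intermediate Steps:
$\left(\left(-5 + 4\right)^{2} + g{\left(a{\left(0 \right)} \right)}\right)^{2} = \left(\left(-5 + 4\right)^{2} + 0\right)^{2} = \left(\left(-1\right)^{2} + 0\right)^{2} = \left(1 + 0\right)^{2} = 1^{2} = 1$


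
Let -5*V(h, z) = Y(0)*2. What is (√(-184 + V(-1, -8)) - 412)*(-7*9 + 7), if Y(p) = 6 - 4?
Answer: 23072 - 112*I*√1155/5 ≈ 23072.0 - 761.27*I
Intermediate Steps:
Y(p) = 2
V(h, z) = -⅘ (V(h, z) = -2*2/5 = -⅕*4 = -⅘)
(√(-184 + V(-1, -8)) - 412)*(-7*9 + 7) = (√(-184 - ⅘) - 412)*(-7*9 + 7) = (√(-924/5) - 412)*(-63 + 7) = (2*I*√1155/5 - 412)*(-56) = (-412 + 2*I*√1155/5)*(-56) = 23072 - 112*I*√1155/5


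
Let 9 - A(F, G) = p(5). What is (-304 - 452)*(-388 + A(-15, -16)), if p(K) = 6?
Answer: 291060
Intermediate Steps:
A(F, G) = 3 (A(F, G) = 9 - 1*6 = 9 - 6 = 3)
(-304 - 452)*(-388 + A(-15, -16)) = (-304 - 452)*(-388 + 3) = -756*(-385) = 291060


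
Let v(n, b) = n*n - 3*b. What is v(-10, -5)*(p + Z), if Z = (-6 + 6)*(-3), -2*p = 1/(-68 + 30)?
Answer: 115/76 ≈ 1.5132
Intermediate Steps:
p = 1/76 (p = -1/(2*(-68 + 30)) = -½/(-38) = -½*(-1/38) = 1/76 ≈ 0.013158)
Z = 0 (Z = 0*(-3) = 0)
v(n, b) = n² - 3*b
v(-10, -5)*(p + Z) = ((-10)² - 3*(-5))*(1/76 + 0) = (100 + 15)*(1/76) = 115*(1/76) = 115/76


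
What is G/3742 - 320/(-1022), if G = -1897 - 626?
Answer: -690533/1912162 ≈ -0.36113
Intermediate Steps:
G = -2523
G/3742 - 320/(-1022) = -2523/3742 - 320/(-1022) = -2523*1/3742 - 320*(-1/1022) = -2523/3742 + 160/511 = -690533/1912162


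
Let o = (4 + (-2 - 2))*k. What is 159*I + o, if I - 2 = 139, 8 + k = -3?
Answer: 22419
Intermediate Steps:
k = -11 (k = -8 - 3 = -11)
I = 141 (I = 2 + 139 = 141)
o = 0 (o = (4 + (-2 - 2))*(-11) = (4 - 4)*(-11) = 0*(-11) = 0)
159*I + o = 159*141 + 0 = 22419 + 0 = 22419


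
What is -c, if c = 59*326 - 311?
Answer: -18923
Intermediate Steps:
c = 18923 (c = 19234 - 311 = 18923)
-c = -1*18923 = -18923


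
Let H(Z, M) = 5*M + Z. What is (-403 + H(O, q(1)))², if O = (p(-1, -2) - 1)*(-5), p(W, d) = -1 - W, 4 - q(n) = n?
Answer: 146689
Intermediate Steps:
q(n) = 4 - n
O = 5 (O = ((-1 - 1*(-1)) - 1)*(-5) = ((-1 + 1) - 1)*(-5) = (0 - 1)*(-5) = -1*(-5) = 5)
H(Z, M) = Z + 5*M
(-403 + H(O, q(1)))² = (-403 + (5 + 5*(4 - 1*1)))² = (-403 + (5 + 5*(4 - 1)))² = (-403 + (5 + 5*3))² = (-403 + (5 + 15))² = (-403 + 20)² = (-383)² = 146689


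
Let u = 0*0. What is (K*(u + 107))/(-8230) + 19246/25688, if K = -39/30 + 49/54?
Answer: 5382236237/7135163100 ≈ 0.75433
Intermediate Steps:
u = 0
K = -53/135 (K = -39*1/30 + 49*(1/54) = -13/10 + 49/54 = -53/135 ≈ -0.39259)
(K*(u + 107))/(-8230) + 19246/25688 = -53*(0 + 107)/135/(-8230) + 19246/25688 = -53/135*107*(-1/8230) + 19246*(1/25688) = -5671/135*(-1/8230) + 9623/12844 = 5671/1111050 + 9623/12844 = 5382236237/7135163100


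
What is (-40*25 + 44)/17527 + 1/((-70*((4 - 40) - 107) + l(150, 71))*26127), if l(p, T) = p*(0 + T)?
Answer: -516033314393/9460791013140 ≈ -0.054544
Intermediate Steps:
l(p, T) = T*p (l(p, T) = p*T = T*p)
(-40*25 + 44)/17527 + 1/((-70*((4 - 40) - 107) + l(150, 71))*26127) = (-40*25 + 44)/17527 + 1/((-70*((4 - 40) - 107) + 71*150)*26127) = (-1000 + 44)*(1/17527) + (1/26127)/(-70*(-36 - 107) + 10650) = -956*1/17527 + (1/26127)/(-70*(-143) + 10650) = -956/17527 + (1/26127)/(10010 + 10650) = -956/17527 + (1/26127)/20660 = -956/17527 + (1/20660)*(1/26127) = -956/17527 + 1/539783820 = -516033314393/9460791013140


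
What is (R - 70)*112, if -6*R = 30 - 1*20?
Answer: -24080/3 ≈ -8026.7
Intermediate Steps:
R = -5/3 (R = -(30 - 1*20)/6 = -(30 - 20)/6 = -1/6*10 = -5/3 ≈ -1.6667)
(R - 70)*112 = (-5/3 - 70)*112 = -215/3*112 = -24080/3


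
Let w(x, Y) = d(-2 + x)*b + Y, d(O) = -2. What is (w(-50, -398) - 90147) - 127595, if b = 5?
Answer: -218150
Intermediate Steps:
w(x, Y) = -10 + Y (w(x, Y) = -2*5 + Y = -10 + Y)
(w(-50, -398) - 90147) - 127595 = ((-10 - 398) - 90147) - 127595 = (-408 - 90147) - 127595 = -90555 - 127595 = -218150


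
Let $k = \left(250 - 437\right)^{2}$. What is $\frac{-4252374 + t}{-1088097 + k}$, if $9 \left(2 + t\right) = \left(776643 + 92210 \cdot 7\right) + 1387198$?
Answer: $\frac{11820691}{3159384} \approx 3.7415$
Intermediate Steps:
$k = 34969$ ($k = \left(-187\right)^{2} = 34969$)
$t = \frac{936431}{3}$ ($t = -2 + \frac{\left(776643 + 92210 \cdot 7\right) + 1387198}{9} = -2 + \frac{\left(776643 + 645470\right) + 1387198}{9} = -2 + \frac{1422113 + 1387198}{9} = -2 + \frac{1}{9} \cdot 2809311 = -2 + \frac{936437}{3} = \frac{936431}{3} \approx 3.1214 \cdot 10^{5}$)
$\frac{-4252374 + t}{-1088097 + k} = \frac{-4252374 + \frac{936431}{3}}{-1088097 + 34969} = - \frac{11820691}{3 \left(-1053128\right)} = \left(- \frac{11820691}{3}\right) \left(- \frac{1}{1053128}\right) = \frac{11820691}{3159384}$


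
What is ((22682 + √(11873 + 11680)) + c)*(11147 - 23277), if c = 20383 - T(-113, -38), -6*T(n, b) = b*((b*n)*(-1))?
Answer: -2556773530/3 - 36390*√2617 ≈ -8.5412e+8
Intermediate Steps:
T(n, b) = n*b²/6 (T(n, b) = -b*(b*n)*(-1)/6 = -b*(-b*n)/6 = -(-1)*n*b²/6 = n*b²/6)
c = 142735/3 (c = 20383 - (-113)*(-38)²/6 = 20383 - (-113)*1444/6 = 20383 - 1*(-81586/3) = 20383 + 81586/3 = 142735/3 ≈ 47578.)
((22682 + √(11873 + 11680)) + c)*(11147 - 23277) = ((22682 + √(11873 + 11680)) + 142735/3)*(11147 - 23277) = ((22682 + √23553) + 142735/3)*(-12130) = ((22682 + 3*√2617) + 142735/3)*(-12130) = (210781/3 + 3*√2617)*(-12130) = -2556773530/3 - 36390*√2617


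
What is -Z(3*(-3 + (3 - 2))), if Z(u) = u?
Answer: 6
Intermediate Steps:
-Z(3*(-3 + (3 - 2))) = -3*(-3 + (3 - 2)) = -3*(-3 + 1) = -3*(-2) = -1*(-6) = 6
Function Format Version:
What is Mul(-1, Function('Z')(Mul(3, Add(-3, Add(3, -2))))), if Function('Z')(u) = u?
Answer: 6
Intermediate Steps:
Mul(-1, Function('Z')(Mul(3, Add(-3, Add(3, -2))))) = Mul(-1, Mul(3, Add(-3, Add(3, -2)))) = Mul(-1, Mul(3, Add(-3, 1))) = Mul(-1, Mul(3, -2)) = Mul(-1, -6) = 6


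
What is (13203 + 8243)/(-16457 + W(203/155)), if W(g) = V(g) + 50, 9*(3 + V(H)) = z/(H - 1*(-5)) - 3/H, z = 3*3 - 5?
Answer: -19159920738/14660907685 ≈ -1.3069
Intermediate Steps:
z = 4 (z = 9 - 5 = 4)
V(H) = -3 - 1/(3*H) + 4/(9*(5 + H)) (V(H) = -3 + (4/(H - 1*(-5)) - 3/H)/9 = -3 + (4/(H + 5) - 3/H)/9 = -3 + (4/(5 + H) - 3/H)/9 = -3 + (-3/H + 4/(5 + H))/9 = -3 + (-1/(3*H) + 4/(9*(5 + H))) = -3 - 1/(3*H) + 4/(9*(5 + H)))
W(g) = 50 + (-15 - 134*g - 27*g²)/(9*g*(5 + g)) (W(g) = (-15 - 134*g - 27*g²)/(9*g*(5 + g)) + 50 = 50 + (-15 - 134*g - 27*g²)/(9*g*(5 + g)))
(13203 + 8243)/(-16457 + W(203/155)) = (13203 + 8243)/(-16457 + (-15 + 423*(203/155)² + 2116*(203/155))/(9*((203/155))*(5 + 203/155))) = 21446/(-16457 + (-15 + 423*(203*(1/155))² + 2116*(203*(1/155)))/(9*((203*(1/155)))*(5 + 203*(1/155)))) = 21446/(-16457 + (-15 + 423*(203/155)² + 2116*(203/155))/(9*(203/155)*(5 + 203/155))) = 21446/(-16457 + (⅑)*(155/203)*(-15 + 423*(41209/24025) + 429548/155)/(978/155)) = 21446/(-16457 + (⅑)*(155/203)*(155/978)*(-15 + 17431407/24025 + 429548/155)) = 21446/(-16457 + (⅑)*(155/203)*(155/978)*(83650972/24025)) = 21446/(-16457 + 41825486/893403) = 21446/(-14660907685/893403) = 21446*(-893403/14660907685) = -19159920738/14660907685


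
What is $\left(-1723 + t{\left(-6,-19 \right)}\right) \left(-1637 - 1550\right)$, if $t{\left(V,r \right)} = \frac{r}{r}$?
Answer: $5488014$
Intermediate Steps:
$t{\left(V,r \right)} = 1$
$\left(-1723 + t{\left(-6,-19 \right)}\right) \left(-1637 - 1550\right) = \left(-1723 + 1\right) \left(-1637 - 1550\right) = \left(-1722\right) \left(-3187\right) = 5488014$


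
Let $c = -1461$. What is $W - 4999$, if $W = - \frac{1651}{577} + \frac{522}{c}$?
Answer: $- \frac{1405618436}{280999} \approx -5002.2$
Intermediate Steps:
$W = - \frac{904435}{280999}$ ($W = - \frac{1651}{577} + \frac{522}{-1461} = \left(-1651\right) \frac{1}{577} + 522 \left(- \frac{1}{1461}\right) = - \frac{1651}{577} - \frac{174}{487} = - \frac{904435}{280999} \approx -3.2186$)
$W - 4999 = - \frac{904435}{280999} - 4999 = - \frac{1405618436}{280999}$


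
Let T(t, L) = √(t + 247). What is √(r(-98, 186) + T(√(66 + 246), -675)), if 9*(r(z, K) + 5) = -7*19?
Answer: √(-178 + 9*√(247 + 2*√78))/3 ≈ 1.8733*I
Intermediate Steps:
r(z, K) = -178/9 (r(z, K) = -5 + (-7*19)/9 = -5 + (⅑)*(-133) = -5 - 133/9 = -178/9)
T(t, L) = √(247 + t)
√(r(-98, 186) + T(√(66 + 246), -675)) = √(-178/9 + √(247 + √(66 + 246))) = √(-178/9 + √(247 + √312)) = √(-178/9 + √(247 + 2*√78))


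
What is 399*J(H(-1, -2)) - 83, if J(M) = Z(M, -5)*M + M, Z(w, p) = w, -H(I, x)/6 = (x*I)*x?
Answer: 239317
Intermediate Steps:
H(I, x) = -6*I*x**2 (H(I, x) = -6*x*I*x = -6*I*x*x = -6*I*x**2)
J(M) = M + M**2 (J(M) = M*M + M = M**2 + M = M + M**2)
399*J(H(-1, -2)) - 83 = 399*((-6*(-1)*(-2)**2)*(1 - 6*(-1)*(-2)**2)) - 83 = 399*((-6*(-1)*4)*(1 - 6*(-1)*4)) - 83 = 399*(24*(1 + 24)) - 83 = 399*(24*25) - 83 = 399*600 - 83 = 239400 - 83 = 239317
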